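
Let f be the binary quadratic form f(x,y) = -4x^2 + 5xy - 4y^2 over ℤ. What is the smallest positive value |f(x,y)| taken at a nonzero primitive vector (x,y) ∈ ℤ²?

translate: b→3 (≡-5 mod 8), so (4,-5,4)→(4,3,3)
flip: (4,3,3)→(3,-3,4)
translate: b→3 (≡-3 mod 6), so (3,-3,4)→(3,3,4)
reduced (well bottom): (3,3,4) with a≤c, −a<b≤a
well minimum |f| = |-3| = 3 (negative-definite)

3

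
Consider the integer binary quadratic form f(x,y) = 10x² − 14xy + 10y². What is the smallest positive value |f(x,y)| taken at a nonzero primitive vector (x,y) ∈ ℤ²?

translate: b→6 (≡-14 mod 20), so (10,-14,10)→(10,6,6)
flip: (10,6,6)→(6,-6,10)
translate: b→6 (≡-6 mod 12), so (6,-6,10)→(6,6,10)
reduced (well bottom): (6,6,10) with a≤c, −a<b≤a
well minimum = a = 6

6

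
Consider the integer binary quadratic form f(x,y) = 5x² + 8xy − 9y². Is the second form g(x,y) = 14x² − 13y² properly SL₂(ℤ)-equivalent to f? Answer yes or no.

D₁ = 244, D₂ = 728
discriminants differ ⇒ not SL₂(ℤ)-equivalent

no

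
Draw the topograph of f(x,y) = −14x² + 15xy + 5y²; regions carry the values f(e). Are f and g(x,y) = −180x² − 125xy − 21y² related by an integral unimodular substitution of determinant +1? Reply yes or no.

D₁ = 505, D₂ = 505
river cycle of f (length 8): (5, 15, -14), (-14, 13, 6), (6, 11, -16), (-16, 21, 1), (1, 21, -16), (-16, 11, 6), (6, 13, -14), (-14, 15, 5)
river cycle of g (length 8): (6, 13, -14), (-14, 15, 5), (5, 15, -14), (-14, 13, 6), (6, 11, -16), (-16, 21, 1), (1, 21, -16), (-16, 11, 6)
cycles coincide ⇒ equivalent

yes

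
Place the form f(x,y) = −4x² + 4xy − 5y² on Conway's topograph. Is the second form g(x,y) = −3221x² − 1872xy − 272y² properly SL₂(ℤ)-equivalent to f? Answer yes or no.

D₁ = -64, D₂ = -64
f is negative-definite; reduce −f:
−f: translate: b→4 (≡-4 mod 8), so (4,-4,5)→(4,4,5)
−f: reduced (well bottom): (4,4,5) with a≤c, −a<b≤a
flip sign back: reduced form of f is (-4,-4,-5)
g is negative-definite; reduce −g:
−g: flip: (3221,1872,272)→(272,-1872,3221)
−g: translate: b→-240 (≡-1872 mod 544), so (272,-1872,3221)→(272,-240,53)
−g: flip: (272,-240,53)→(53,240,272)
−g: translate: b→28 (≡240 mod 106), so (53,240,272)→(53,28,4)
−g: flip: (53,28,4)→(4,-28,53)
−g: translate: b→4 (≡-28 mod 8), so (4,-28,53)→(4,4,5)
−g: reduced (well bottom): (4,4,5) with a≤c, −a<b≤a
flip sign back: reduced form of g is (-4,-4,-5)
reduced forms (-4, -4, -5) vs (-4, -4, -5) ⇒ equivalent

yes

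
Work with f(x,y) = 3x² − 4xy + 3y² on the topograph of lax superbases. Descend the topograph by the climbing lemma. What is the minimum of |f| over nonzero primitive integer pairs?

translate: b→2 (≡-4 mod 6), so (3,-4,3)→(3,2,2)
flip: (3,2,2)→(2,-2,3)
translate: b→2 (≡-2 mod 4), so (2,-2,3)→(2,2,3)
reduced (well bottom): (2,2,3) with a≤c, −a<b≤a
well minimum = a = 2

2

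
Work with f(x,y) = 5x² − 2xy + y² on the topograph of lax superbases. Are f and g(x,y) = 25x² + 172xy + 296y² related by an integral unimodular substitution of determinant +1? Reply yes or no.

D₁ = -16, D₂ = -16
f: flip: (5,-2,1)→(1,2,5)
f: translate: b→0 (≡2 mod 2), so (1,2,5)→(1,0,4)
f: reduced (well bottom): (1,0,4) with a≤c, −a<b≤a
g: translate: b→22 (≡172 mod 50), so (25,172,296)→(25,22,5)
g: flip: (25,22,5)→(5,-22,25)
g: translate: b→-2 (≡-22 mod 10), so (5,-22,25)→(5,-2,1)
g: flip: (5,-2,1)→(1,2,5)
g: translate: b→0 (≡2 mod 2), so (1,2,5)→(1,0,4)
g: reduced (well bottom): (1,0,4) with a≤c, −a<b≤a
reduced forms (1, 0, 4) vs (1, 0, 4) ⇒ equivalent

yes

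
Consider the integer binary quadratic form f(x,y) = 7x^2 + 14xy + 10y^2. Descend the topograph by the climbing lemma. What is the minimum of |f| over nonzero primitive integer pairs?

translate: b→0 (≡14 mod 14), so (7,14,10)→(7,0,3)
flip: (7,0,3)→(3,0,7)
reduced (well bottom): (3,0,7) with a≤c, −a<b≤a
well minimum = a = 3

3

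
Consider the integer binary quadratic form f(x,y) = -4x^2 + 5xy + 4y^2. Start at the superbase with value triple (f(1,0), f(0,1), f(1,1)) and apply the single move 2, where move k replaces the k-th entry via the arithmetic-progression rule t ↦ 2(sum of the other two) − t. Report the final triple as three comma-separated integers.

start (-4,4,5) = (f(1,0),f(0,1),f(1,1))
replace slot 2: 2·((-4)+5) − 4 = -2 → (-4,-2,5)

-4,-2,5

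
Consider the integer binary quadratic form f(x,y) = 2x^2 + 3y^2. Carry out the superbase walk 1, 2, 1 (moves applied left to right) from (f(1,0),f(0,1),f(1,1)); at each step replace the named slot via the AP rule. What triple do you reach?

start (2,3,5) = (f(1,0),f(0,1),f(1,1))
replace slot 1: 2·(3+5) − 2 = 14 → (14,3,5)
replace slot 2: 2·(14+5) − 3 = 35 → (14,35,5)
replace slot 1: 2·(35+5) − 14 = 66 → (66,35,5)

66,35,5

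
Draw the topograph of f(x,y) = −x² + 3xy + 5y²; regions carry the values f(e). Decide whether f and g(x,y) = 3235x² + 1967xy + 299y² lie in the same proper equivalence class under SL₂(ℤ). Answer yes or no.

D₁ = 29, D₂ = 29
river cycle of f (length 2): (-1, 5, 1), (1, 5, -1)
river cycle of g (length 2): (-1, 5, 1), (1, 5, -1)
cycles coincide ⇒ equivalent

yes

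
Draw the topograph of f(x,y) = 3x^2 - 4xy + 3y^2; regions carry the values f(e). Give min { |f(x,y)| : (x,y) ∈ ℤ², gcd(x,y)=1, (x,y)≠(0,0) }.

translate: b→2 (≡-4 mod 6), so (3,-4,3)→(3,2,2)
flip: (3,2,2)→(2,-2,3)
translate: b→2 (≡-2 mod 4), so (2,-2,3)→(2,2,3)
reduced (well bottom): (2,2,3) with a≤c, −a<b≤a
well minimum = a = 2

2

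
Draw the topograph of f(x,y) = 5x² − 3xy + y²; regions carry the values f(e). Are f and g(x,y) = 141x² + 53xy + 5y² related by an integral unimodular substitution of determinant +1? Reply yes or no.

D₁ = -11, D₂ = -11
f: flip: (5,-3,1)→(1,3,5)
f: translate: b→1 (≡3 mod 2), so (1,3,5)→(1,1,3)
f: reduced (well bottom): (1,1,3) with a≤c, −a<b≤a
g: flip: (141,53,5)→(5,-53,141)
g: translate: b→-3 (≡-53 mod 10), so (5,-53,141)→(5,-3,1)
g: flip: (5,-3,1)→(1,3,5)
g: translate: b→1 (≡3 mod 2), so (1,3,5)→(1,1,3)
g: reduced (well bottom): (1,1,3) with a≤c, −a<b≤a
reduced forms (1, 1, 3) vs (1, 1, 3) ⇒ equivalent

yes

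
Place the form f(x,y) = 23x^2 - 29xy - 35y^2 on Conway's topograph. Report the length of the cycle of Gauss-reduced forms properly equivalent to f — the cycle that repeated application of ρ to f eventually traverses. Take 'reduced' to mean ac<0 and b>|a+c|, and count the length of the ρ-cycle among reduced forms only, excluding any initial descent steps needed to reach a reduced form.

D = 4061, ⌊√D⌋ = 63
descent: ρ → (-35,29,23)  [lands on river]
river: ρ → (23,63,-1)
river: ρ → (-1,63,23)
river: ρ → (23,29,-35)
river: ρ → (-35,41,17)
river: ρ → (17,61,-5)
river: ρ → (-5,59,29)
river: ρ → (29,57,-7)
river: ρ → (-7,55,37)
river: ρ → (37,19,-25)
river: ρ → (-25,31,31)
river: ρ → (31,31,-25)
river: ρ → (-25,19,37)
river: ρ → (37,55,-7)
river: ρ → (-7,57,29)
river: ρ → (29,59,-5)
river: ρ → (-5,61,17)
river: ρ → (17,41,-35)
ρ-cycle length = 18 (tail of 1 descent step not counted)

18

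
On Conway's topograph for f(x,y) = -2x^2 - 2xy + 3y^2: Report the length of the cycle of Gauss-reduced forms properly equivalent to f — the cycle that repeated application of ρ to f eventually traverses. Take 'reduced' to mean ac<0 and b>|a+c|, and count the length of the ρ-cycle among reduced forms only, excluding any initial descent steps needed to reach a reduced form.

D = 28, ⌊√D⌋ = 5
descent: ρ → (3,2,-2)  [lands on river]
river: ρ → (-2,2,3)
river: ρ → (3,4,-1)
river: ρ → (-1,4,3)
ρ-cycle length = 4 (tail of 1 descent step not counted)

4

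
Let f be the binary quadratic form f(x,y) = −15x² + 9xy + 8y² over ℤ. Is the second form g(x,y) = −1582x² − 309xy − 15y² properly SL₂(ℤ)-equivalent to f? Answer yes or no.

D₁ = 561, D₂ = 561
river cycle of f (length 10): (8, 23, -1), (-1, 23, 8), (8, 9, -15), (-15, 21, 2), (2, 23, -4), (-4, 17, 17), (17, 17, -4), (-4, 23, 2), (2, 21, -15), (-15, 9, 8)
river cycle of g (length 10): (-15, 9, 8), (8, 23, -1), (-1, 23, 8), (8, 9, -15), (-15, 21, 2), (2, 23, -4), (-4, 17, 17), (17, 17, -4), (-4, 23, 2), (2, 21, -15)
cycles coincide ⇒ equivalent

yes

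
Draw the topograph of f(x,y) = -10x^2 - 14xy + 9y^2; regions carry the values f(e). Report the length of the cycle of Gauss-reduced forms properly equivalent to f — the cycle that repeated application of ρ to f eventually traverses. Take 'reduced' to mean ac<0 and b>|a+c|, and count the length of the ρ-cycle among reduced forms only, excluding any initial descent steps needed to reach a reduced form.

D = 556, ⌊√D⌋ = 23
descent: ρ → (9,14,-10)  [lands on river]
river: ρ → (-10,6,13)
river: ρ → (13,20,-3)
river: ρ → (-3,22,6)
river: ρ → (6,14,-15)
river: ρ → (-15,16,5)
river: ρ → (5,14,-18)
river: ρ → (-18,22,1)
river: ρ → (1,22,-18)
river: ρ → (-18,14,5)
river: ρ → (5,16,-15)
river: ρ → (-15,14,6)
river: ρ → (6,22,-3)
river: ρ → (-3,20,13)
river: ρ → (13,6,-10)
river: ρ → (-10,14,9)
river: ρ → (9,22,-2)
river: ρ → (-2,22,9)
ρ-cycle length = 18 (tail of 1 descent step not counted)

18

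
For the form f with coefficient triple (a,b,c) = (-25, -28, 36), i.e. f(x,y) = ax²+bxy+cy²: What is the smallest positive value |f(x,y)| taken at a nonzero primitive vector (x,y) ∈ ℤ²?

descent: ρ → (36,28,-25)  [lands on river]
river: ρ → (-25,22,39)
river: ρ → (39,56,-8)
river: ρ → (-8,56,39)
river: ρ → (39,22,-25)
river: ρ → (-25,28,36)
river: ρ → (36,44,-17)
river: ρ → (-17,58,15)
river: ρ → (15,62,-9)
river: ρ → (-9,64,8)
river: ρ → (8,64,-9)
river: ρ → (-9,62,15)
river: ρ → (15,58,-17)
river: ρ → (-17,44,36)
closes: descent 1, river 14
min |a| on river = 8

8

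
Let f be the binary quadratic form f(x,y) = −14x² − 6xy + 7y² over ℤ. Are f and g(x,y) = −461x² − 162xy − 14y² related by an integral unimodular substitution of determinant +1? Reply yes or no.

D₁ = 428, D₂ = 428
river cycle of f (length 6): (7, 20, -1), (-1, 20, 7), (7, 8, -13), (-13, 18, 2), (2, 18, -13), (-13, 8, 7)
river cycle of g (length 6): (7, 20, -1), (-1, 20, 7), (7, 8, -13), (-13, 18, 2), (2, 18, -13), (-13, 8, 7)
cycles coincide ⇒ equivalent

yes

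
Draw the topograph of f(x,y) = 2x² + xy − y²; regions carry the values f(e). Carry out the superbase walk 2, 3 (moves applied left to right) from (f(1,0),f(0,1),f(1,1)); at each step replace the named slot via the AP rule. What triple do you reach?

start (2,-1,2) = (f(1,0),f(0,1),f(1,1))
replace slot 2: 2·(2+2) − (-1) = 9 → (2,9,2)
replace slot 3: 2·(2+9) − 2 = 20 → (2,9,20)

2,9,20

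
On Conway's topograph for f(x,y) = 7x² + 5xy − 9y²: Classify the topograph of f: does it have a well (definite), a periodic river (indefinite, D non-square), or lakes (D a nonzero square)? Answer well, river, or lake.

D = b²−4ac = 5² − 4·7·(-9) = 277
D > 0 non-square ⇒ indefinite ⇒ periodic river

river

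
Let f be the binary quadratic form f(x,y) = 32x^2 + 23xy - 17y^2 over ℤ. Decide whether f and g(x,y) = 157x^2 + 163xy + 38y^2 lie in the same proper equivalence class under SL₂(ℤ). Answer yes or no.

D₁ = 2705, D₂ = 2705
river cycle of f (length 10): (-17, 45, 10), (10, 35, -37), (-37, 39, 8), (8, 41, -32), (-32, 23, 17), (17, 45, -10), (-10, 35, 37), (37, 39, -8), (-8, 41, 32), (32, 23, -17)
river cycle of g (length 10): (-17, 45, 10), (10, 35, -37), (-37, 39, 8), (8, 41, -32), (-32, 23, 17), (17, 45, -10), (-10, 35, 37), (37, 39, -8), (-8, 41, 32), (32, 23, -17)
cycles coincide ⇒ equivalent

yes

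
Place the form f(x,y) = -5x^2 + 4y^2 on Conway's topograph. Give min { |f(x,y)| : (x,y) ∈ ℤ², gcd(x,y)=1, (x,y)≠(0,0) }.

descent: ρ → (4,8,-1)  [lands on river]
river: ρ → (-1,8,4)
closes: descent 1, river 2
min |a| on river = 1

1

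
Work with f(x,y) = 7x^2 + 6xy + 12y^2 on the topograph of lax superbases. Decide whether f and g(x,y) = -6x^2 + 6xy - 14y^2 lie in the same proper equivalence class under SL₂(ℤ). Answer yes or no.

D₁ = -300, D₂ = -300
f: reduced (well bottom): (7,6,12) with a≤c, −a<b≤a
g is negative-definite; reduce −g:
−g: translate: b→6 (≡-6 mod 12), so (6,-6,14)→(6,6,14)
−g: reduced (well bottom): (6,6,14) with a≤c, −a<b≤a
flip sign back: reduced form of g is (-6,-6,-14)
reduced forms (7, 6, 12) vs (-6, -6, -14) ⇒ inequivalent

no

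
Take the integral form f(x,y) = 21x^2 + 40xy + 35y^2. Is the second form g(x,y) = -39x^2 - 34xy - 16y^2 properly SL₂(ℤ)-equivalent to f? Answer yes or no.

D₁ = -1340, D₂ = -1340
f: translate: b→-2 (≡40 mod 42), so (21,40,35)→(21,-2,16)
f: flip: (21,-2,16)→(16,2,21)
f: reduced (well bottom): (16,2,21) with a≤c, −a<b≤a
g is negative-definite; reduce −g:
−g: flip: (39,34,16)→(16,-34,39)
−g: translate: b→-2 (≡-34 mod 32), so (16,-34,39)→(16,-2,21)
−g: reduced (well bottom): (16,-2,21) with a≤c, −a<b≤a
flip sign back: reduced form of g is (-16,2,-21)
reduced forms (16, 2, 21) vs (-16, 2, -21) ⇒ inequivalent

no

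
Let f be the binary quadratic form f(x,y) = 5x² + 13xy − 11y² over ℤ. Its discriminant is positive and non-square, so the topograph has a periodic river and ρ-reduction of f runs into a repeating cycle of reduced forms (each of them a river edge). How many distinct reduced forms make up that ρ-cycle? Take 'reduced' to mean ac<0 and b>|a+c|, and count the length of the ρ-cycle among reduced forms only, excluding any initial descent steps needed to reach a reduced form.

D = 389, ⌊√D⌋ = 19
river: ρ → (-11,9,7)
river: ρ → (7,19,-1)
river: ρ → (-1,19,7)
river: ρ → (7,9,-11)
river: ρ → (-11,13,5)
river: ρ → (5,17,-5)
river: ρ → (-5,13,11)
river: ρ → (11,9,-7)
river: ρ → (-7,19,1)
river: ρ → (1,19,-7)
river: ρ → (-7,9,11)
river: ρ → (11,13,-5)
river: ρ → (-5,17,5)
river: ρ → (5,13,-11)
ρ-cycle length = 14 (tail of 0 descent steps not counted)

14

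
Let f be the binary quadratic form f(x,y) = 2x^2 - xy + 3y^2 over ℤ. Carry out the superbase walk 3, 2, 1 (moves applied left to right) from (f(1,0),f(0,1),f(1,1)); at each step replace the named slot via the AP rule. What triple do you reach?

start (2,3,4) = (f(1,0),f(0,1),f(1,1))
replace slot 3: 2·(2+3) − 4 = 6 → (2,3,6)
replace slot 2: 2·(2+6) − 3 = 13 → (2,13,6)
replace slot 1: 2·(13+6) − 2 = 36 → (36,13,6)

36,13,6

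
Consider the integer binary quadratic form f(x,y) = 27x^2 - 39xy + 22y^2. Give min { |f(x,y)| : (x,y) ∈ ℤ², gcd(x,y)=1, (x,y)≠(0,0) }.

translate: b→15 (≡-39 mod 54), so (27,-39,22)→(27,15,10)
flip: (27,15,10)→(10,-15,27)
translate: b→5 (≡-15 mod 20), so (10,-15,27)→(10,5,22)
reduced (well bottom): (10,5,22) with a≤c, −a<b≤a
well minimum = a = 10

10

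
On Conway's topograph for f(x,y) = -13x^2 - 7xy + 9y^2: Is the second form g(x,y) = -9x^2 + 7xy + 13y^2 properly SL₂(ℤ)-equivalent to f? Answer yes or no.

D₁ = 517, D₂ = 517
river cycle of f (length 10): (9, 7, -13), (-13, 19, 3), (3, 17, -19), (-19, 21, 1), (1, 21, -19), (-19, 17, 3), (3, 19, -13), (-13, 7, 9), (9, 11, -11), (-11, 11, 9)
river cycle of g (length 10): (13, 19, -3), (-3, 17, 19), (19, 21, -1), (-1, 21, 19), (19, 17, -3), (-3, 19, 13), (13, 7, -9), (-9, 11, 11), (11, 11, -9), (-9, 7, 13)
cycles differ ⇒ inequivalent

no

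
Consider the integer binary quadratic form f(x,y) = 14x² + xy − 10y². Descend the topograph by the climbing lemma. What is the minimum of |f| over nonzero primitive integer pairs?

descent: ρ → (-10,19,5)  [lands on river]
river: ρ → (5,21,-6)
river: ρ → (-6,15,14)
river: ρ → (14,13,-7)
river: ρ → (-7,15,12)
river: ρ → (12,9,-10)
river: ρ → (-10,11,11)
river: ρ → (11,11,-10)
river: ρ → (-10,9,12)
river: ρ → (12,15,-7)
river: ρ → (-7,13,14)
river: ρ → (14,15,-6)
river: ρ → (-6,21,5)
river: ρ → (5,19,-10)
river: ρ → (-10,21,3)
river: ρ → (3,21,-10)
closes: descent 1, river 16
min |a| on river = 3

3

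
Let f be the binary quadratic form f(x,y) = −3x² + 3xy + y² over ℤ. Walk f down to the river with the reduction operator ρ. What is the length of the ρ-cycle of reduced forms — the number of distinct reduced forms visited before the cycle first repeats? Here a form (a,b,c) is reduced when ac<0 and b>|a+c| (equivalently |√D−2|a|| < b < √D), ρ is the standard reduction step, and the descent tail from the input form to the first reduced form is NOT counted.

D = 21, ⌊√D⌋ = 4
river: ρ → (1,3,-3)
river: ρ → (-3,3,1)
ρ-cycle length = 2 (tail of 0 descent steps not counted)

2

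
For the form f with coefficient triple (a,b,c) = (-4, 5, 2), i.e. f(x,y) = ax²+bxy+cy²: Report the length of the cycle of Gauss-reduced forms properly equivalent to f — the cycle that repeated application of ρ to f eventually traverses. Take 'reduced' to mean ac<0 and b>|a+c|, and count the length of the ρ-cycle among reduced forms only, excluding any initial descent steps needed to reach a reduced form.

D = 57, ⌊√D⌋ = 7
river: ρ → (2,7,-1)
river: ρ → (-1,7,2)
river: ρ → (2,5,-4)
river: ρ → (-4,3,3)
river: ρ → (3,3,-4)
river: ρ → (-4,5,2)
ρ-cycle length = 6 (tail of 0 descent steps not counted)

6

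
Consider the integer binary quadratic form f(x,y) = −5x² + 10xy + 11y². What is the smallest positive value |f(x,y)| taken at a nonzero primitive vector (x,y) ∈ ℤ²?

river: ρ → (11,12,-4)
river: ρ → (-4,12,11)
river: ρ → (11,10,-5)
river: ρ → (-5,10,11)
closes: descent 0, river 4
min |a| on river = 4

4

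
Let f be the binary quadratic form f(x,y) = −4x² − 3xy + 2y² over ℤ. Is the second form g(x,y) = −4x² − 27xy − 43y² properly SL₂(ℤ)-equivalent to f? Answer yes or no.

D₁ = 41, D₂ = 41
river cycle of f (length 10): (2, 3, -4), (-4, 5, 1), (1, 5, -4), (-4, 3, 2), (2, 5, -2), (-2, 3, 4), (4, 5, -1), (-1, 5, 4), (4, 3, -2), (-2, 5, 2)
river cycle of g (length 10): (-4, 5, 1), (1, 5, -4), (-4, 3, 2), (2, 5, -2), (-2, 3, 4), (4, 5, -1), (-1, 5, 4), (4, 3, -2), (-2, 5, 2), (2, 3, -4)
cycles coincide ⇒ equivalent

yes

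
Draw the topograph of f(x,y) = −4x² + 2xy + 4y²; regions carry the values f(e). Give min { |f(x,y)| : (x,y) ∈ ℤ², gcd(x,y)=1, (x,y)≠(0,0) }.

river: ρ → (4,6,-2)
river: ρ → (-2,6,4)
river: ρ → (4,2,-4)
river: ρ → (-4,6,2)
river: ρ → (2,6,-4)
river: ρ → (-4,2,4)
closes: descent 0, river 6
min |a| on river = 2

2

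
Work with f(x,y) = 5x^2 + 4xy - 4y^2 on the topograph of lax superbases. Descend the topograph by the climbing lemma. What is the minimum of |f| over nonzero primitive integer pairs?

river: ρ → (-4,4,5)
river: ρ → (5,6,-3)
river: ρ → (-3,6,5)
river: ρ → (5,4,-4)
closes: descent 0, river 4
min |a| on river = 3

3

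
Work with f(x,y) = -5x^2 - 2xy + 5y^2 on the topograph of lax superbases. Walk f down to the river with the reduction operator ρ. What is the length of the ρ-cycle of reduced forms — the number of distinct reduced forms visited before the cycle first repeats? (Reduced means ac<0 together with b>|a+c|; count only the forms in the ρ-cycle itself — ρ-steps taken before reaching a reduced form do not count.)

D = 104, ⌊√D⌋ = 10
descent: ρ → (5,2,-5)  [lands on river]
river: ρ → (-5,8,2)
river: ρ → (2,8,-5)
river: ρ → (-5,2,5)
river: ρ → (5,8,-2)
river: ρ → (-2,8,5)
ρ-cycle length = 6 (tail of 1 descent step not counted)

6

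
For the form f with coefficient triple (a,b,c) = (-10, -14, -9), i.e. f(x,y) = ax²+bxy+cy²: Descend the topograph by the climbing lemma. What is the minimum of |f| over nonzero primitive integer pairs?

translate: b→-6 (≡14 mod 20), so (10,14,9)→(10,-6,5)
flip: (10,-6,5)→(5,6,10)
translate: b→-4 (≡6 mod 10), so (5,6,10)→(5,-4,9)
reduced (well bottom): (5,-4,9) with a≤c, −a<b≤a
well minimum |f| = |-5| = 5 (negative-definite)

5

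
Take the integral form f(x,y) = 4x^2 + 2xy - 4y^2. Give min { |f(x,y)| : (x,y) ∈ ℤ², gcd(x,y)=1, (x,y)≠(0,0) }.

river: ρ → (-4,6,2)
river: ρ → (2,6,-4)
river: ρ → (-4,2,4)
river: ρ → (4,6,-2)
river: ρ → (-2,6,4)
river: ρ → (4,2,-4)
closes: descent 0, river 6
min |a| on river = 2

2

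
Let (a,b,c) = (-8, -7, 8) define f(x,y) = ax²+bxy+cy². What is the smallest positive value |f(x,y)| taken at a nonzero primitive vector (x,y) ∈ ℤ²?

descent: ρ → (8,7,-8)  [lands on river]
river: ρ → (-8,9,7)
river: ρ → (7,5,-10)
river: ρ → (-10,15,2)
river: ρ → (2,17,-2)
river: ρ → (-2,15,10)
river: ρ → (10,5,-7)
river: ρ → (-7,9,8)
closes: descent 1, river 8
min |a| on river = 2

2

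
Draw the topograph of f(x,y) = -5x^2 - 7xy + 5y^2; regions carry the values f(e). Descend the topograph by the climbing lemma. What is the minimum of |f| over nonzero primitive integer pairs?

descent: ρ → (5,7,-5)  [lands on river]
river: ρ → (-5,3,7)
river: ρ → (7,11,-1)
river: ρ → (-1,11,7)
river: ρ → (7,3,-5)
river: ρ → (-5,7,5)
river: ρ → (5,3,-7)
river: ρ → (-7,11,1)
river: ρ → (1,11,-7)
river: ρ → (-7,3,5)
closes: descent 1, river 10
min |a| on river = 1

1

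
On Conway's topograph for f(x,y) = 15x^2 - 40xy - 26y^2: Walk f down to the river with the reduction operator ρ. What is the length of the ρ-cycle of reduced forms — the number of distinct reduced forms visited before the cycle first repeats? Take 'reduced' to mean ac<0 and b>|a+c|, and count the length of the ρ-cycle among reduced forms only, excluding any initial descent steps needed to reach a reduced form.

D = 3160, ⌊√D⌋ = 56
descent: ρ → (-26,40,15)  [lands on river]
river: ρ → (15,50,-11)
river: ρ → (-11,38,39)
river: ρ → (39,40,-10)
river: ρ → (-10,40,39)
river: ρ → (39,38,-11)
river: ρ → (-11,50,15)
river: ρ → (15,40,-26)
river: ρ → (-26,12,29)
river: ρ → (29,46,-9)
river: ρ → (-9,44,34)
river: ρ → (34,24,-19)
river: ρ → (-19,52,6)
river: ρ → (6,56,-1)
river: ρ → (-1,56,6)
river: ρ → (6,52,-19)
river: ρ → (-19,24,34)
river: ρ → (34,44,-9)
river: ρ → (-9,46,29)
river: ρ → (29,12,-26)
ρ-cycle length = 20 (tail of 1 descent step not counted)

20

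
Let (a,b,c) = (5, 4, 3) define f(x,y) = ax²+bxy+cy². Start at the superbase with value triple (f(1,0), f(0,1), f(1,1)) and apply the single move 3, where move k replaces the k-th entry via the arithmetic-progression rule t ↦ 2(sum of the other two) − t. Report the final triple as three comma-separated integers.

start (5,3,12) = (f(1,0),f(0,1),f(1,1))
replace slot 3: 2·(5+3) − 12 = 4 → (5,3,4)

5,3,4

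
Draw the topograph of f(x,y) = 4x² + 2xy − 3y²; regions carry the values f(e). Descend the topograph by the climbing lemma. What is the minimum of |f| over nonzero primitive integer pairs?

river: ρ → (-3,4,3)
river: ρ → (3,2,-4)
river: ρ → (-4,6,1)
river: ρ → (1,6,-4)
river: ρ → (-4,2,3)
river: ρ → (3,4,-3)
river: ρ → (-3,2,4)
river: ρ → (4,6,-1)
river: ρ → (-1,6,4)
river: ρ → (4,2,-3)
closes: descent 0, river 10
min |a| on river = 1

1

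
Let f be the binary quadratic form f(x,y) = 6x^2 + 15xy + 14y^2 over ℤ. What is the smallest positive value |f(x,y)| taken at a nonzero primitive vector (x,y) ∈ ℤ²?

translate: b→3 (≡15 mod 12), so (6,15,14)→(6,3,5)
flip: (6,3,5)→(5,-3,6)
reduced (well bottom): (5,-3,6) with a≤c, −a<b≤a
well minimum = a = 5

5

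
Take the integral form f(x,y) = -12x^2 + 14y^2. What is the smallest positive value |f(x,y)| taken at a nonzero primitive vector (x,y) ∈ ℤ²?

descent: ρ → (14,0,-12)
descent: ρ → (-12,24,2)  [lands on river]
river: ρ → (2,24,-12)
closes: descent 2, river 2
min |a| on river = 2

2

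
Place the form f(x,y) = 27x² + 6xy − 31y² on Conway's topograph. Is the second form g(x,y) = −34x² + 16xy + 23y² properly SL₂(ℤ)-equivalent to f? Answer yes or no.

D₁ = 3384, D₂ = 3384
river cycle of f (length 12): (-31, 56, 2), (2, 56, -31), (-31, 6, 27), (27, 48, -10), (-10, 52, 17), (17, 50, -13), (-13, 54, 9), (9, 54, -13), (-13, 50, 17), (17, 52, -10), … (2 more)
river cycle of g (length 16): (23, 30, -27), (-27, 24, 26), (26, 28, -25), (-25, 22, 29), (29, 36, -18), (-18, 36, 29), (29, 22, -25), (-25, 28, 26), (26, 24, -27), (-27, 30, 23), … (6 more)
cycles differ ⇒ inequivalent

no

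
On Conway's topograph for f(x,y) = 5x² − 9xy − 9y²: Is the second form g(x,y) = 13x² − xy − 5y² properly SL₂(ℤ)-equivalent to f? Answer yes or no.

D₁ = 261, D₂ = 261
river cycle of f (length 8): (-9, 9, 5), (5, 11, -7), (-7, 3, 9), (9, 15, -1), (-1, 15, 9), (9, 3, -7), (-7, 11, 5), (5, 9, -9)
river cycle of g (length 8): (-5, 11, 7), (7, 3, -9), (-9, 15, 1), (1, 15, -9), (-9, 3, 7), (7, 11, -5), (-5, 9, 9), (9, 9, -5)
cycles differ ⇒ inequivalent

no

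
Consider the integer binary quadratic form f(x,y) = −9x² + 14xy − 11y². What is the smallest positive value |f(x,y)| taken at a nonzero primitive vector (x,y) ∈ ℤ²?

translate: b→4 (≡-14 mod 18), so (9,-14,11)→(9,4,6)
flip: (9,4,6)→(6,-4,9)
reduced (well bottom): (6,-4,9) with a≤c, −a<b≤a
well minimum |f| = |-6| = 6 (negative-definite)

6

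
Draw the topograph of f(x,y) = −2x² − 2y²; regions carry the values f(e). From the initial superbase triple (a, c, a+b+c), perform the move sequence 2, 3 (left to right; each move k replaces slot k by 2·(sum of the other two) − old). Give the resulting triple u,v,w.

start (-2,-2,-4) = (f(1,0),f(0,1),f(1,1))
replace slot 2: 2·((-2)+(-4)) − (-2) = -10 → (-2,-10,-4)
replace slot 3: 2·((-2)+(-10)) − (-4) = -20 → (-2,-10,-20)

-2,-10,-20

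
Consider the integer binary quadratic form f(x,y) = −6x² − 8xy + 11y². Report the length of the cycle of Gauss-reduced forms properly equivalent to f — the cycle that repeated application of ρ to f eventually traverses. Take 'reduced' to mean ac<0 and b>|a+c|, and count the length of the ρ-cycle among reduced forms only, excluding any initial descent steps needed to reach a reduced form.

D = 328, ⌊√D⌋ = 18
descent: ρ → (11,8,-6)  [lands on river]
river: ρ → (-6,16,3)
river: ρ → (3,14,-11)
river: ρ → (-11,8,6)
river: ρ → (6,16,-3)
river: ρ → (-3,14,11)
ρ-cycle length = 6 (tail of 1 descent step not counted)

6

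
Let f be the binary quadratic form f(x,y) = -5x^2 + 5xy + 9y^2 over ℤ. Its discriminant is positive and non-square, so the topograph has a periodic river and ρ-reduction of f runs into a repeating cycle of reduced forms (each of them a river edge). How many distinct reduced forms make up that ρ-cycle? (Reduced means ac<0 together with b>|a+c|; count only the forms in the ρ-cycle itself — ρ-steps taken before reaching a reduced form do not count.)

D = 205, ⌊√D⌋ = 14
river: ρ → (9,13,-1)
river: ρ → (-1,13,9)
river: ρ → (9,5,-5)
river: ρ → (-5,5,9)
ρ-cycle length = 4 (tail of 0 descent steps not counted)

4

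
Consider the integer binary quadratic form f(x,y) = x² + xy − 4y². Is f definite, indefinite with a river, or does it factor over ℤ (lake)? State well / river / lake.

D = b²−4ac = 1² − 4·1·(-4) = 17
D > 0 non-square ⇒ indefinite ⇒ periodic river

river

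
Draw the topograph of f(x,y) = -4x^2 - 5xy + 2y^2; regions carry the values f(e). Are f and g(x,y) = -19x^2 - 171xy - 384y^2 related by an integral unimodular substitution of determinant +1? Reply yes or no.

D₁ = 57, D₂ = 57
river cycle of f (length 6): (2, 5, -4), (-4, 3, 3), (3, 3, -4), (-4, 5, 2), (2, 7, -1), (-1, 7, 2)
river cycle of g (length 6): (-4, 5, 2), (2, 7, -1), (-1, 7, 2), (2, 5, -4), (-4, 3, 3), (3, 3, -4)
cycles coincide ⇒ equivalent

yes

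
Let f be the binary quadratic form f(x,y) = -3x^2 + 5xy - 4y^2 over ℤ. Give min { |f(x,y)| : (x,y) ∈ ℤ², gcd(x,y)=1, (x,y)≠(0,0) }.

translate: b→1 (≡-5 mod 6), so (3,-5,4)→(3,1,2)
flip: (3,1,2)→(2,-1,3)
reduced (well bottom): (2,-1,3) with a≤c, −a<b≤a
well minimum |f| = |-2| = 2 (negative-definite)

2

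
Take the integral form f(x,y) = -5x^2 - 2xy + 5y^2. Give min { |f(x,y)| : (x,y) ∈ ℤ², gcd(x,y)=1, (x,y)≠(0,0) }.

descent: ρ → (5,2,-5)  [lands on river]
river: ρ → (-5,8,2)
river: ρ → (2,8,-5)
river: ρ → (-5,2,5)
river: ρ → (5,8,-2)
river: ρ → (-2,8,5)
closes: descent 1, river 6
min |a| on river = 2

2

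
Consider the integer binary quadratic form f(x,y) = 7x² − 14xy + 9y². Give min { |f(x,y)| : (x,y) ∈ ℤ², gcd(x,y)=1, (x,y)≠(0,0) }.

translate: b→0 (≡-14 mod 14), so (7,-14,9)→(7,0,2)
flip: (7,0,2)→(2,0,7)
reduced (well bottom): (2,0,7) with a≤c, −a<b≤a
well minimum = a = 2

2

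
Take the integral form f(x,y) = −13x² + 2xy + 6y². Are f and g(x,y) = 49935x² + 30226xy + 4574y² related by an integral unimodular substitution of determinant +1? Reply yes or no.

D₁ = 316, D₂ = 316
river cycle of f (length 6): (6, 10, -9), (-9, 8, 7), (7, 6, -10), (-10, 14, 3), (3, 16, -5), (-5, 14, 6)
river cycle of g (length 6): (6, 10, -9), (-9, 8, 7), (7, 6, -10), (-10, 14, 3), (3, 16, -5), (-5, 14, 6)
cycles coincide ⇒ equivalent

yes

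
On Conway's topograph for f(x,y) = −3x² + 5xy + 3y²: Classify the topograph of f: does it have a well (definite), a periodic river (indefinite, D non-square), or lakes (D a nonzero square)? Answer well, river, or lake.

D = b²−4ac = 5² − 4·(-3)·3 = 61
D > 0 non-square ⇒ indefinite ⇒ periodic river

river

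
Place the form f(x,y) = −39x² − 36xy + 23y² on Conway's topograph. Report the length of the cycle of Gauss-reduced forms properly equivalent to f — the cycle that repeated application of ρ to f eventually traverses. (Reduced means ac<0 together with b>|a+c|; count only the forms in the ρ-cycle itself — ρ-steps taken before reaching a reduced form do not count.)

D = 4884, ⌊√D⌋ = 69
descent: ρ → (23,36,-39)  [lands on river]
river: ρ → (-39,42,20)
river: ρ → (20,38,-43)
river: ρ → (-43,48,15)
river: ρ → (15,42,-52)
river: ρ → (-52,62,5)
river: ρ → (5,68,-13)
river: ρ → (-13,62,20)
river: ρ → (20,58,-19)
river: ρ → (-19,56,23)
ρ-cycle length = 10 (tail of 1 descent step not counted)

10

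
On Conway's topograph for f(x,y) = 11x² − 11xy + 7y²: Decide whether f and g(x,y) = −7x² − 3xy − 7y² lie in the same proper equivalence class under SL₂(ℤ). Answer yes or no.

D₁ = -187, D₂ = -187
f: translate: b→11 (≡-11 mod 22), so (11,-11,7)→(11,11,7)
f: flip: (11,11,7)→(7,-11,11)
f: translate: b→3 (≡-11 mod 14), so (7,-11,11)→(7,3,7)
f: reduced (well bottom): (7,3,7) with a≤c, −a<b≤a
g is negative-definite; reduce −g:
−g: reduced (well bottom): (7,3,7) with a≤c, −a<b≤a
flip sign back: reduced form of g is (-7,-3,-7)
reduced forms (7, 3, 7) vs (-7, -3, -7) ⇒ inequivalent

no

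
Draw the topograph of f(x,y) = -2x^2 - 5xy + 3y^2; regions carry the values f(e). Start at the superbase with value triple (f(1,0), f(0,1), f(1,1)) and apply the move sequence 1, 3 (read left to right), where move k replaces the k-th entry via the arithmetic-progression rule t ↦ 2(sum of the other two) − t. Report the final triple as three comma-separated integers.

start (-2,3,-4) = (f(1,0),f(0,1),f(1,1))
replace slot 1: 2·(3+(-4)) − (-2) = 0 → (0,3,-4)
replace slot 3: 2·(0+3) − (-4) = 10 → (0,3,10)

0,3,10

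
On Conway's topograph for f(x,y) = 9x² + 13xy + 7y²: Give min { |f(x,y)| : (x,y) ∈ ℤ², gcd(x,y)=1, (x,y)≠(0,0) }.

translate: b→-5 (≡13 mod 18), so (9,13,7)→(9,-5,3)
flip: (9,-5,3)→(3,5,9)
translate: b→-1 (≡5 mod 6), so (3,5,9)→(3,-1,7)
reduced (well bottom): (3,-1,7) with a≤c, −a<b≤a
well minimum = a = 3

3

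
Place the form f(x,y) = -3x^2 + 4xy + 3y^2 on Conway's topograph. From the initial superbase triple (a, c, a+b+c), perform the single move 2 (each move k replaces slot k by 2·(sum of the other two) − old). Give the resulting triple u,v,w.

start (-3,3,4) = (f(1,0),f(0,1),f(1,1))
replace slot 2: 2·((-3)+4) − 3 = -1 → (-3,-1,4)

-3,-1,4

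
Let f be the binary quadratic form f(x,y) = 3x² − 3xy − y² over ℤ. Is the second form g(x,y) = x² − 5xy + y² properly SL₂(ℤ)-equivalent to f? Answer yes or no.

D₁ = 21, D₂ = 21
river cycle of f (length 2): (-1, 3, 3), (3, 3, -1)
river cycle of g (length 2): (1, 3, -3), (-3, 3, 1)
cycles differ ⇒ inequivalent

no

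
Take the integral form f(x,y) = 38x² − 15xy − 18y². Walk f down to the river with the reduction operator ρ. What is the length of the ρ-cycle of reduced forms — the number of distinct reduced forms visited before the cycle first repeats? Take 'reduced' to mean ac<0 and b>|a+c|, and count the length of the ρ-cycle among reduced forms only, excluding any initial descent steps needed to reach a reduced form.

D = 2961, ⌊√D⌋ = 54
descent: ρ → (-18,51,5)  [lands on river]
river: ρ → (5,49,-28)
river: ρ → (-28,7,26)
river: ρ → (26,45,-9)
river: ρ → (-9,45,26)
river: ρ → (26,7,-28)
river: ρ → (-28,49,5)
river: ρ → (5,51,-18)
river: ρ → (-18,21,35)
river: ρ → (35,49,-4)
river: ρ → (-4,47,47)
river: ρ → (47,47,-4)
river: ρ → (-4,49,35)
river: ρ → (35,21,-18)
ρ-cycle length = 14 (tail of 1 descent step not counted)

14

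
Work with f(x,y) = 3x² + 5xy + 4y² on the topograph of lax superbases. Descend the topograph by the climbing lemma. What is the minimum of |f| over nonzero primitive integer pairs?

translate: b→-1 (≡5 mod 6), so (3,5,4)→(3,-1,2)
flip: (3,-1,2)→(2,1,3)
reduced (well bottom): (2,1,3) with a≤c, −a<b≤a
well minimum = a = 2

2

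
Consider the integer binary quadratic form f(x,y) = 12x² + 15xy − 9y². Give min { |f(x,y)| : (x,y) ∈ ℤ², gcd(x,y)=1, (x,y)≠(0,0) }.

river: ρ → (-9,21,6)
river: ρ → (6,15,-18)
river: ρ → (-18,21,3)
river: ρ → (3,21,-18)
river: ρ → (-18,15,6)
river: ρ → (6,21,-9)
river: ρ → (-9,15,12)
river: ρ → (12,9,-12)
river: ρ → (-12,15,9)
river: ρ → (9,21,-6)
river: ρ → (-6,15,18)
river: ρ → (18,21,-3)
river: ρ → (-3,21,18)
river: ρ → (18,15,-6)
river: ρ → (-6,21,9)
river: ρ → (9,15,-12)
river: ρ → (-12,9,12)
river: ρ → (12,15,-9)
closes: descent 0, river 18
min |a| on river = 3

3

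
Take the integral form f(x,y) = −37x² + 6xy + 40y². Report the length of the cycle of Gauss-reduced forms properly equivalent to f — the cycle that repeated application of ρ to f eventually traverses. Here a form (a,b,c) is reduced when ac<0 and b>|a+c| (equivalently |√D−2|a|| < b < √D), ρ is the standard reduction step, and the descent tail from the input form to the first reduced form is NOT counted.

D = 5956, ⌊√D⌋ = 77
river: ρ → (40,74,-3)
river: ρ → (-3,76,15)
river: ρ → (15,74,-8)
river: ρ → (-8,70,33)
river: ρ → (33,62,-16)
river: ρ → (-16,66,25)
river: ρ → (25,34,-48)
river: ρ → (-48,62,11)
river: ρ → (11,70,-24)
river: ρ → (-24,74,5)
river: ρ → (5,76,-9)
river: ρ → (-9,68,37)
river: ρ → (37,6,-40)
river: ρ → (-40,74,3)
river: ρ → (3,76,-15)
river: ρ → (-15,74,8)
river: ρ → (8,70,-33)
river: ρ → (-33,62,16)
river: ρ → (16,66,-25)
river: ρ → (-25,34,48)
river: ρ → (48,62,-11)
river: ρ → (-11,70,24)
river: ρ → (24,74,-5)
river: ρ → (-5,76,9)
river: ρ → (9,68,-37)
river: ρ → (-37,6,40)
ρ-cycle length = 26 (tail of 0 descent steps not counted)

26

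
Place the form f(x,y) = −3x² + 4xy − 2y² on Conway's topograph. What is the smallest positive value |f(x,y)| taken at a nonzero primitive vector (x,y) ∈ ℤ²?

translate: b→2 (≡-4 mod 6), so (3,-4,2)→(3,2,1)
flip: (3,2,1)→(1,-2,3)
translate: b→0 (≡-2 mod 2), so (1,-2,3)→(1,0,2)
reduced (well bottom): (1,0,2) with a≤c, −a<b≤a
well minimum |f| = |-1| = 1 (negative-definite)

1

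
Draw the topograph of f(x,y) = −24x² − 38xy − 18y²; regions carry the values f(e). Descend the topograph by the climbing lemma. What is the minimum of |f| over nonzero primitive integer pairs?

translate: b→-10 (≡38 mod 48), so (24,38,18)→(24,-10,4)
flip: (24,-10,4)→(4,10,24)
translate: b→2 (≡10 mod 8), so (4,10,24)→(4,2,18)
reduced (well bottom): (4,2,18) with a≤c, −a<b≤a
well minimum |f| = |-4| = 4 (negative-definite)

4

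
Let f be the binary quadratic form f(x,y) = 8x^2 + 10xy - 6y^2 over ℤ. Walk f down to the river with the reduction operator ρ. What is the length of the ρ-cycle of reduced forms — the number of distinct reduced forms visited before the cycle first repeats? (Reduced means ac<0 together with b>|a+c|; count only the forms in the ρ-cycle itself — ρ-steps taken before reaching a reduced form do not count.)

D = 292, ⌊√D⌋ = 17
river: ρ → (-6,14,4)
river: ρ → (4,10,-12)
river: ρ → (-12,14,2)
river: ρ → (2,14,-12)
river: ρ → (-12,10,4)
river: ρ → (4,14,-6)
river: ρ → (-6,10,8)
river: ρ → (8,6,-8)
river: ρ → (-8,10,6)
river: ρ → (6,14,-4)
river: ρ → (-4,10,12)
river: ρ → (12,14,-2)
river: ρ → (-2,14,12)
river: ρ → (12,10,-4)
river: ρ → (-4,14,6)
river: ρ → (6,10,-8)
river: ρ → (-8,6,8)
river: ρ → (8,10,-6)
ρ-cycle length = 18 (tail of 0 descent steps not counted)

18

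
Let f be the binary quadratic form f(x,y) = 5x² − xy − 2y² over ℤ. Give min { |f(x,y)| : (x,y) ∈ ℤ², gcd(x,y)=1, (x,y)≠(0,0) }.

descent: ρ → (-2,5,2)  [lands on river]
river: ρ → (2,3,-4)
river: ρ → (-4,5,1)
river: ρ → (1,5,-4)
river: ρ → (-4,3,2)
river: ρ → (2,5,-2)
river: ρ → (-2,3,4)
river: ρ → (4,5,-1)
river: ρ → (-1,5,4)
river: ρ → (4,3,-2)
closes: descent 1, river 10
min |a| on river = 1

1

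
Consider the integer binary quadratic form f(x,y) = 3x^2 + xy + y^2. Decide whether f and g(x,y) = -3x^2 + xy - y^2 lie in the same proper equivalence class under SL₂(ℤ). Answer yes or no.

D₁ = -11, D₂ = -11
f: flip: (3,1,1)→(1,-1,3)
f: translate: b→1 (≡-1 mod 2), so (1,-1,3)→(1,1,3)
f: reduced (well bottom): (1,1,3) with a≤c, −a<b≤a
g is negative-definite; reduce −g:
−g: flip: (3,-1,1)→(1,1,3)
−g: reduced (well bottom): (1,1,3) with a≤c, −a<b≤a
flip sign back: reduced form of g is (-1,-1,-3)
reduced forms (1, 1, 3) vs (-1, -1, -3) ⇒ inequivalent

no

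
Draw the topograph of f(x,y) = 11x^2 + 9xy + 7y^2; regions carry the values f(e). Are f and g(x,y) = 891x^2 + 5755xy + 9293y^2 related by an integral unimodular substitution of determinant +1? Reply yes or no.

D₁ = -227, D₂ = -227
f: flip: (11,9,7)→(7,-9,11)
f: translate: b→5 (≡-9 mod 14), so (7,-9,11)→(7,5,9)
f: reduced (well bottom): (7,5,9) with a≤c, −a<b≤a
g: translate: b→409 (≡5755 mod 1782), so (891,5755,9293)→(891,409,47)
g: flip: (891,409,47)→(47,-409,891)
g: translate: b→-33 (≡-409 mod 94), so (47,-409,891)→(47,-33,7)
g: flip: (47,-33,7)→(7,33,47)
g: translate: b→5 (≡33 mod 14), so (7,33,47)→(7,5,9)
g: reduced (well bottom): (7,5,9) with a≤c, −a<b≤a
reduced forms (7, 5, 9) vs (7, 5, 9) ⇒ equivalent

yes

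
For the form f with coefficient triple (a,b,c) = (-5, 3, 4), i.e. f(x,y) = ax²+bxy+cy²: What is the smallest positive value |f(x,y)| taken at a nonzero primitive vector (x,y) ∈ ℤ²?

river: ρ → (4,5,-4)
river: ρ → (-4,3,5)
river: ρ → (5,7,-2)
river: ρ → (-2,9,1)
river: ρ → (1,9,-2)
river: ρ → (-2,7,5)
river: ρ → (5,3,-4)
river: ρ → (-4,5,4)
river: ρ → (4,3,-5)
river: ρ → (-5,7,2)
river: ρ → (2,9,-1)
river: ρ → (-1,9,2)
river: ρ → (2,7,-5)
river: ρ → (-5,3,4)
closes: descent 0, river 14
min |a| on river = 1

1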